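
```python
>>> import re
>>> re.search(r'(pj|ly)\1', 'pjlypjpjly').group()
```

After group 1 captures some text, `\1` only succeeds where that same text appears again.
The match spans [4:8] → 'pjpj'.

'pjpj'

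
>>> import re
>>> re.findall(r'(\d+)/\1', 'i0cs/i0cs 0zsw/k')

[]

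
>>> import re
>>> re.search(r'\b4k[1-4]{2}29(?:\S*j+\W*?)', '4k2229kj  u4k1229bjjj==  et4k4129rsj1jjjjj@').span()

(0, 8)

This matches a word boundary (`\b`, zero-width); then the literal '4k', then exactly 2 of a character in [1-4], then the literal '29'; then zero or more of a non-whitespace character, then one or more of a literal 'j', then zero or more of a non-word character (lazy) (non-capturing group).
Unlike `match`, `search` isn't anchored — it looks for the pattern anywhere in the string.
The match spans [0:8] → '4k2229kj'.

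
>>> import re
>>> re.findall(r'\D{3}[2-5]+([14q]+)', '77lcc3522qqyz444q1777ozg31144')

['qq', '1144']

With a single group, `findall` returns only what that group captured — 2 items.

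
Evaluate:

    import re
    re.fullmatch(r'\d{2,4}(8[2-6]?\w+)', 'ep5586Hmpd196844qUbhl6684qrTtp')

Pattern: 2 to 4 of a digit; then the literal '8', then optionally a character in [2-6], then one or more of a word character (captured).
`fullmatch` succeeds only if the pattern covers the string from start to end.
Here the string isn't matched end-to-end, so the call returns None.

None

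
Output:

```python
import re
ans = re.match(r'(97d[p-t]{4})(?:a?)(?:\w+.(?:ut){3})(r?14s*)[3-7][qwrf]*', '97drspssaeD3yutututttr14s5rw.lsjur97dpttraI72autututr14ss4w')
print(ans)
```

This matches the literal '97d', then exactly 4 of a character in [p-t] (captured); then optionally a literal 'a' (non-capturing group); then one or more of a word character, then any character, then the literal 'ut' repeated 3 times (non-capturing group); then optionally the literal 'r', then the literal '14', then zero or more of the literal 's' (captured); then a character in [3-7], then zero or more of one of [qwrf].
With `match`, the pattern is implicitly anchored at the beginning.
Here the pattern fails at index 0, so the call returns None.

None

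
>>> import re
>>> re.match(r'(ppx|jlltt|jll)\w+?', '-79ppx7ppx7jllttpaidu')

None

With `match`, the pattern is implicitly anchored at the beginning.
Here the string doesn't start with a match, so the call returns None.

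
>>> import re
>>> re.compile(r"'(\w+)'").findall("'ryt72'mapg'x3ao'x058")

Walking the string: at [0:7] match "'ryt72'", group 1 = 'ryt72'; at [11:17] match "'x3ao'", group 1 = 'x3ao'.
With a single group, `findall` returns only what that group captured — 2 items.

['ryt72', 'x3ao']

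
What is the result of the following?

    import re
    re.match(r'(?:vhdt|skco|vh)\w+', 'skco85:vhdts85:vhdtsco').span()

With `match`, the pattern is implicitly anchored at the beginning.
The match spans [0:6] → 'skco85'.

(0, 6)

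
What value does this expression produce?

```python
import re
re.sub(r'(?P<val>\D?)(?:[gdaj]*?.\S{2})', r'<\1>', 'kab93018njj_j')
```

'<k><><><>'

A `+?`/`*?`/`{m,n}?` starts at its minimum and grows only as far as needed for what follows to match.
Each match is replaced using the text its own group 1 captured.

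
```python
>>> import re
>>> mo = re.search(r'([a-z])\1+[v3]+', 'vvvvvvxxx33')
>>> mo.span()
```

The backreference `\1` re-matches whatever the first group consumed, character for character.
The match spans [0:6] → 'vvvvvv'.

(0, 6)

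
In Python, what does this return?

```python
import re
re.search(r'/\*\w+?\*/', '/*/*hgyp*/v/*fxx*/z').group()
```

'/*hgyp*/'

The match spans [2:10] → '/*hgyp*/'.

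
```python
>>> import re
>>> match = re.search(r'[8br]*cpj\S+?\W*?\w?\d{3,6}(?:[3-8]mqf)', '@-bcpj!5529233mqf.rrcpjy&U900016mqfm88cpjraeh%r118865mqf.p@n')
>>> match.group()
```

'bcpj!5529233mqf'

This matches zero or more of one of [8br], then the literal 'cpj', then one or more of a non-whitespace character (lazy); then zero or more of a non-word character (lazy), then optionally a word character, then 3 to 6 of a digit; then a character in [3-8], then the literal 'mqf' (non-capturing group).
Because the quantifier is non-greedy, it stops expanding at the earliest point where the rest of the pattern can succeed.
Unlike `match`, `search` isn't anchored — it looks for the pattern anywhere in the string.
The match spans [2:17] → 'bcpj!5529233mqf'.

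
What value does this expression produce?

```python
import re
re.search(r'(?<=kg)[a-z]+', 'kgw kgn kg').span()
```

(2, 3)

Lookahead/lookbehind check context without consuming it, so the matched span excludes the asserted characters.
Unlike `match`, `search` isn't anchored — it looks for the pattern anywhere in the string.
The match spans [2:3] → 'w'.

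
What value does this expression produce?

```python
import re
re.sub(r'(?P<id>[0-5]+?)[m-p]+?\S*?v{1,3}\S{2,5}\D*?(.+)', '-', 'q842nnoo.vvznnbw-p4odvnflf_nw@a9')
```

'q8-'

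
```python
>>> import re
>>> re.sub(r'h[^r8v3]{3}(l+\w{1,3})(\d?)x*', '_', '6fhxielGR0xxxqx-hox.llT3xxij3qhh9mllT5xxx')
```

'6f_qx-_ij3q_'

The pattern matches the literal 'h', then exactly 3 of any character except [r8v3]; then one or more of the literal 'l', then 1 to 3 of a word character (captured); then optionally a digit (captured); then zero or more of a literal 'x'.
Matches: at [2:13] → 'hxielGR0xxx'; at [16:26] → 'hox.llT3xx'; at [30:41] → 'hh9mllT5xxx'.
Every occurrence is swapped for '_'.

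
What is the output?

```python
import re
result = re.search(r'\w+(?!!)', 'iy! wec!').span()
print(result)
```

(0, 1)

The negative lookahead/lookbehind blocks any match where the forbidden context is present.
`re.search` scans for the first position where the pattern succeeds.
The match spans [0:1] → 'i'.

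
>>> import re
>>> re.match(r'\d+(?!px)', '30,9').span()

Because the assertion is negative and zero-width, positions next to the forbidden text are skipped.
`re.match` only tries the pattern at the start of the string.
The match spans [0:2] → '30'.

(0, 2)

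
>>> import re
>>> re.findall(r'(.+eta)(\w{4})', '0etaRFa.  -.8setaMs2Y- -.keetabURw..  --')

[('0etaRFa.  -.8setaMs2Y- -.keeta', 'bURw')]

The pattern matches one or more of any character, then the literal 'eta' (captured); then exactly 4 of a word character (captured).
With 2 capturing groups, `findall` returns a 2-tuple per match.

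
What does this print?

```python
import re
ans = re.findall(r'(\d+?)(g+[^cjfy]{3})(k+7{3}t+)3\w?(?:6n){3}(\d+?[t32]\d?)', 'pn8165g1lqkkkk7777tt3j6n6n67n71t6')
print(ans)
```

Multiple groups make `findall` return tuples — one 4-tuple for each match.
Nothing in the string satisfies the pattern, so the list is empty.

[]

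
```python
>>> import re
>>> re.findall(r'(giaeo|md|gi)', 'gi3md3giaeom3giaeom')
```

['gi', 'md', 'giaeo', 'giaeo']

Branches in `(...|...)` are attempted left-to-right; the first branch that allows the whole pattern to succeed is taken.
Walking the string: at [0:2] match 'gi', group 1 = 'gi'; at [3:5] match 'md', group 1 = 'md'; at [6:11] match 'giaeo', group 1 = 'giaeo'; at [13:18] match 'giaeo', group 1 = 'giaeo'.
One capturing group, so `findall` returns just the captured substring from each match — 4 in all.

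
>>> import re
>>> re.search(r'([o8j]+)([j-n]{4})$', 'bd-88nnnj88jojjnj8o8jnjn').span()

(16, 24)

The pattern matches one or more of one of [o8j] (captured); then exactly 4 of a character in [j-n] (captured); then anchored at the end.
The match spans [16:24] → 'j8o8jnjn'.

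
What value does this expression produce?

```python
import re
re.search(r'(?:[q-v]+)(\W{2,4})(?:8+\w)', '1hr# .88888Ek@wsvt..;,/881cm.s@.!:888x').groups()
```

The match spans [2:12] → 'r# .88888E'.
Captured: group 1 = '# .'.

('# .',)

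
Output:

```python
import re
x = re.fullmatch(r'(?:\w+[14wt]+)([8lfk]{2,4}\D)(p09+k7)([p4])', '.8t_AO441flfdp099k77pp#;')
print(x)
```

None

The pattern matches one or more of a word character, then one or more of one of [14wt] (non-capturing group); then 2 to 4 of one of [8lfk], then a non-digit (captured); then the literal 'p0', then one or more of the literal '9', then the literal 'k7' (captured); then one of [p4] (captured).
`re.fullmatch` is like wrapping the pattern in `^…$` (in single-line mode).
Here there's no way to consume every character, so the call returns None.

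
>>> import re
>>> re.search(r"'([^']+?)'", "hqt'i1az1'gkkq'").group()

"'i1az1'"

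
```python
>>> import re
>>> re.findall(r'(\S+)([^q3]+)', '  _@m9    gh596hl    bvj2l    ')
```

With 2 capturing groups, `findall` returns a 2-tuple per match.

[('_@m9', '    gh596hl    bvj2l    ')]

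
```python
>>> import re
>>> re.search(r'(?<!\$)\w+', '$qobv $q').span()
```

The negative lookahead/lookbehind blocks any match where the forbidden context is present.
The match spans [2:5] → 'obv'.

(2, 5)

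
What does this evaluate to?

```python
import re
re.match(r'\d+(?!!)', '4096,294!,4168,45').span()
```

(0, 4)

`match` is anchored at position 0; if the pattern doesn't fit there, it returns None.
The match spans [0:4] → '4096'.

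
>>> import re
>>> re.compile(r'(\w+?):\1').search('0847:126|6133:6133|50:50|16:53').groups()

The match spans [9:18] → '6133:6133'.
Captured: group 1 = '6133'.

('6133',)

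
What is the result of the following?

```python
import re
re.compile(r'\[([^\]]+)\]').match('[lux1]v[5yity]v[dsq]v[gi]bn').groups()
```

`match` is anchored at position 0; if the pattern doesn't fit there, it returns None.
The match spans [0:6] → '[lux1]'.
Captured: group 1 = 'lux1'.

('lux1',)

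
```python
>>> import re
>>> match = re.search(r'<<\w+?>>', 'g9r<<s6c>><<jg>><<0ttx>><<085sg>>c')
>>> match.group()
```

The match spans [3:10] → '<<s6c>>'.

'<<s6c>>'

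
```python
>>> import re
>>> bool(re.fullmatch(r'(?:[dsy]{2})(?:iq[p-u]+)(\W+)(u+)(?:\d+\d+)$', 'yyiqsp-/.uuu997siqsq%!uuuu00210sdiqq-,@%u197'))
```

False

For `fullmatch`, every character of the input must be accounted for by the pattern.
Here the string isn't matched end-to-end, so the call returns None, and `bool(None)` is False.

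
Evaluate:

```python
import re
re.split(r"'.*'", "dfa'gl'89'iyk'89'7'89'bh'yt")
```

['dfa', 'yt']

Matches to split on: at [3:25] → "'gl'89'iyk'89'7'89'bh'".
The string is cut at each match, leaving 2 pieces.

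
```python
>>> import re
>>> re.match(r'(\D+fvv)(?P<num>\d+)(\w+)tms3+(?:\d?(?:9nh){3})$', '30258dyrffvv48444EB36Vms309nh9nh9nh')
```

`re.match` won't scan ahead — the pattern has to work from the very first character.
Here the pattern fails at index 0, so the call returns None.

None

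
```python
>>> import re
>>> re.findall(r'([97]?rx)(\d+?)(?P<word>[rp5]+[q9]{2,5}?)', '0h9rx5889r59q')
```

[('9rx', '5889', 'r59q')]

Pattern: optionally one of [97], then the literal 'rx' (captured); then one or more of a digit (lazy) (captured); then one or more of one of [rp5], then 2 to 5 of one of [q9] (lazy) (captured as 'word').
Matches: at [2:13] match '9rx5889r59q', groups = ('9rx', '5889', 'r59q').
With 3 capturing groups, `findall` returns a 3-tuple per match.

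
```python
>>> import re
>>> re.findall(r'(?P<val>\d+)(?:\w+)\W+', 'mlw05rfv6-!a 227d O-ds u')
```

['05', '227']

Pattern: one or more of a digit (captured as 'val'); then one or more of a word character (non-capturing group); then one or more of a non-word character.
Matches: at [3:11] match '05rfv6-!', group 1 = '05'; at [13:18] match '227d ', group 1 = '227'.
One capturing group, so `findall` returns just the captured substring from each match — 2 in all.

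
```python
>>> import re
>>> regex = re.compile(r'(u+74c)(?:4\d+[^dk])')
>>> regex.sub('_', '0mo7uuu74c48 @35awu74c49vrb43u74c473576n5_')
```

'0mo7_@35aw_rb43_5_'

This matches one or more of a literal 'u', then the literal '74c' (captured); then the literal '4', then one or more of a digit, then any character except [dk] (non-capturing group).
Matches: at [4:13] → 'uuu74c48 '; at [18:25] → 'u74c49v'; at [29:40] → 'u74c473576n'.
`sub` substitutes '_' at each match site.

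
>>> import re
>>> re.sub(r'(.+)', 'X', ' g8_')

'X'

Every occurrence is swapped for 'X'.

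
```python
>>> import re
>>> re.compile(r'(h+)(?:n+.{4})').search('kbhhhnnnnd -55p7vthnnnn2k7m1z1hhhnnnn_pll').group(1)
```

'hhh'

This matches one or more of a literal 'h' (captured); then one or more of the literal 'n', then exactly 4 of any character (non-capturing group).
`re.search` tries every starting position until one works.
The match spans [2:13] → 'hhhnnnnd -5'.
Captured: group 1 = 'hhh'.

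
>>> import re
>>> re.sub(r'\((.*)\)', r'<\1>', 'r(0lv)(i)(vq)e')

'r<0lv)(i)(vq>e'

Matches: at [1:13] → '(0lv)(i)(vq)'.
Each match is replaced using the text its own group 1 captured.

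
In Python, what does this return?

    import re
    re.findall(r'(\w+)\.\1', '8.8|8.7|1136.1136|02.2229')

A backreference is literal: `\1` must see the identical characters the first group matched.
Because there's exactly one group, `findall` drops the full match and keeps group 1 from each hit.

['8', '1136', '2']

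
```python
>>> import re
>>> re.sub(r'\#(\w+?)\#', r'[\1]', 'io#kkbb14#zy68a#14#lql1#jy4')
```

Matches: at [2:10] → '#kkbb14#'; at [15:19] → '#14#'.
The replacement refers to a captured group, so each match is rewritten using its own captured text.

'io[kkbb14]zy68a[14]lql1#jy4'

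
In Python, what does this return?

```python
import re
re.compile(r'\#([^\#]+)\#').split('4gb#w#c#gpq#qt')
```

`re.split` interleaves the captured-group text with the surrounding fragments.

['4gb', 'w', 'c', 'gpq', 'qt']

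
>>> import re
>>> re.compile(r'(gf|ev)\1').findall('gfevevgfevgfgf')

After group 1 captures some text, `\1` only succeeds where that same text appears again.
Walking the string: at [2:6] match 'evev', group 1 = 'ev'; at [10:14] match 'gfgf', group 1 = 'gf'.
Because there's exactly one group, `findall` drops the full match and keeps group 1 from each hit.

['ev', 'gf']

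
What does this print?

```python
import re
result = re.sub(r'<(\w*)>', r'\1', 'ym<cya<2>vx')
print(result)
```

Matches: at [6:9] → '<2>'.
The replacement refers to a captured group, so each match is rewritten using its own captured text.

ym<cya2vx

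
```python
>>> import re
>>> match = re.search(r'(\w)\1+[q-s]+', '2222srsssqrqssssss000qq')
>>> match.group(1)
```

'2'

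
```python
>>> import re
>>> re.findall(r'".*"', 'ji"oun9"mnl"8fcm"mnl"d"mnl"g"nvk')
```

Scanning left to right: at [2:29] → '"oun9"mnl"8fcm"mnl"d"mnl"g"'.
Since nothing is captured, `findall` lists the 1 matched substring directly.

['"oun9"mnl"8fcm"mnl"d"mnl"g"']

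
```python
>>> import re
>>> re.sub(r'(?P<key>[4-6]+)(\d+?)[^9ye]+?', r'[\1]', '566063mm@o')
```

'[566]3mm@o'

The pattern matches one or more of a character in [4-6] (captured as 'key'); then one or more of a digit (lazy) (captured); then one or more of any character except [9ye] (lazy).
Because the quantifier is non-greedy, it stops expanding at the earliest point where the rest of the pattern can succeed.
Matches: at [0:5] → '56606'.
Each match is replaced using the text its own group 1 captured.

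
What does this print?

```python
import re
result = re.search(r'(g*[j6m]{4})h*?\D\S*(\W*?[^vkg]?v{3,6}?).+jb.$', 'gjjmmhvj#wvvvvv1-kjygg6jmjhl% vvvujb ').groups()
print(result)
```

The match spans [0:37] → 'gjjmmhvj#wvvvvv1-kjygg6jmjhl% vvvujb '.
Captured: group 1 = 'gjjmm', group 2 = ' vvv'.

('gjjmm', ' vvv')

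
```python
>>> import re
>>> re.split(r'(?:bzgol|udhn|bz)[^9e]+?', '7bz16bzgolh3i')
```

Alternation isn't longest-match — the leftmost alternative that fits at this position is chosen.
Matches to split on: at [1:4] → 'bz1'; at [5:11] → 'bzgolh'.
Splitting on the pattern gives 3 pieces.

['7', '6', '3i']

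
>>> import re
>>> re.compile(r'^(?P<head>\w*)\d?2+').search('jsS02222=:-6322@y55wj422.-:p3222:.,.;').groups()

('jsS0222',)

The pattern matches anchored at the start of the string; then zero or more of a word character (captured as 'head'); then optionally a digit; then one or more of a literal '2'.
`re.search` tries every starting position until one works.
The match spans [0:8] → 'jsS02222'.
Captured: group 1 = 'jsS0222'.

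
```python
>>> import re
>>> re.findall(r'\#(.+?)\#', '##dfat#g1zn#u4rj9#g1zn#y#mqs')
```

['#dfat', 'u4rj9', 'y']

A `+?`/`*?`/`{m,n}?` starts at its minimum and grows only as far as needed for what follows to match.
Matches: at [0:7] match '##dfat#', group 1 = '#dfat'; at [11:18] match '#u4rj9#', group 1 = 'u4rj9'; at [22:25] match '#y#', group 1 = 'y'.
Because there's exactly one group, `findall` drops the full match and keeps group 1 from each hit.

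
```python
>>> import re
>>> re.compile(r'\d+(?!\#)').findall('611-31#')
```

`(?!…)`/`(?<!…)` only lets a position through if the neighbouring text does NOT match; no characters are consumed.
Scanning left to right: at [0:3] → '611'; at [4:5] → '3'.
With no groups in the pattern, `findall` gives back each whole match — 2 here.

['611', '3']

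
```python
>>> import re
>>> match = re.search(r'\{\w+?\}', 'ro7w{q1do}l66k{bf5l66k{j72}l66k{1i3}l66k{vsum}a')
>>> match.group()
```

`re.search` tries every starting position until one works.
The match spans [4:10] → '{q1do}'.

'{q1do}'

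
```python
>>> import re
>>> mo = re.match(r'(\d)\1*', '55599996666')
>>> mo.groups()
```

A backreference is literal: `\1` must see the identical characters the first group matched.
With `match`, the pattern is implicitly anchored at the beginning.
The match spans [0:3] → '555'.
Captured: group 1 = '5'.

('5',)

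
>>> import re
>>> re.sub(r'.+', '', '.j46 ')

''

This matches one or more of any character.
Matches: at [0:5] → '.j46 '.
`sub` substitutes '' at each match site.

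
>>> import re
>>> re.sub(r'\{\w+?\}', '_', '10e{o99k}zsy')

`sub` substitutes '_' at each match site.

'10e_zsy'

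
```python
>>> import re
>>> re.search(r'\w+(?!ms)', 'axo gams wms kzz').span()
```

(0, 3)

The negative lookahead/lookbehind blocks any match where the forbidden context is present.
`re.search` tries every starting position until one works.
The match spans [0:3] → 'axo'.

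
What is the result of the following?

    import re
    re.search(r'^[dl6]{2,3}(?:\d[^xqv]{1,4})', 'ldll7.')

None

Pattern: anchored at the start of the string; then 2 to 3 of one of [dl6]; then a digit, then 1 to 4 of any character except [xqv] (non-capturing group).
`search` walks the string left to right and returns the first match it finds.
Here no position works, so the call returns None.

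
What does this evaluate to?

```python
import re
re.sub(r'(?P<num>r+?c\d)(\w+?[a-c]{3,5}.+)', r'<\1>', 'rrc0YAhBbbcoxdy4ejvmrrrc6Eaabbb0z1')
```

The pattern matches one or more of a literal 'r' (lazy), then a literal 'c', then a digit (captured as 'num'); then one or more of a word character (lazy), then 3 to 5 of a character in [a-c], then one or more of any character (captured).
Matches: at [0:34] → 'rrc0YAhBbbcoxdy4ejvmrrrc6Eaabbb0z1'.
Each match is replaced using the text its own group 1 captured.

'<rrc0>'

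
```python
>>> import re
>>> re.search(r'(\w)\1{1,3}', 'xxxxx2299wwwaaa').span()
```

(0, 4)

`\1` is not a pattern — it's the concrete string captured by group 1, re-applied verbatim.
Unlike `match`, `search` isn't anchored — it looks for the pattern anywhere in the string.
The match spans [0:4] → 'xxxx'.
Captured: group 1 = 'x'.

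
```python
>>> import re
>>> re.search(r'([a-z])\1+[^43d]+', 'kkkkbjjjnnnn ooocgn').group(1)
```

'k'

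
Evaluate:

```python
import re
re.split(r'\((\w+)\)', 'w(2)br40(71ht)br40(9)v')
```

`re.split` interleaves the captured-group text with the surrounding fragments.

['w', '2', 'br40', '71ht', 'br40', '9', 'v']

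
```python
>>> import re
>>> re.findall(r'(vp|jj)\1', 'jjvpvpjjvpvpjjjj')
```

['vp', 'vp', 'jj']

The backreference `\1` re-matches whatever the first group consumed, character for character.
One capturing group, so `findall` returns just the captured substring from each match — 3 in all.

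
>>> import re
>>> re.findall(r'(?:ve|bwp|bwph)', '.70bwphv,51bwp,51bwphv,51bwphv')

Branches in `(...|...)` are attempted left-to-right; the first branch that allows the whole pattern to succeed is taken.
Scanning left to right: at [3:6] → 'bwp'; at [11:14] → 'bwp'; at [17:20] → 'bwp'; at [25:28] → 'bwp'.
Since nothing is captured, `findall` lists the 4 matched substrings directly.

['bwp', 'bwp', 'bwp', 'bwp']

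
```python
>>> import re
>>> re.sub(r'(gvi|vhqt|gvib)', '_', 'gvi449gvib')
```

'_449_b'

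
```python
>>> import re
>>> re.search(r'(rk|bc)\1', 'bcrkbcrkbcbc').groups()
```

('bc',)

`\1` is not a pattern — it's the concrete string captured by group 1, re-applied verbatim.
`search` walks the string left to right and returns the first match it finds.
The match spans [8:12] → 'bcbc'.
Captured: group 1 = 'bc'.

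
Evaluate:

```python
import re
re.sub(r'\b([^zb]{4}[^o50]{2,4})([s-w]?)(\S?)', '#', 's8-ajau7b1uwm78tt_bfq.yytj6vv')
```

'#1uwm78tt_bfq#'

This matches a word boundary (`\b`, zero-width); then exactly 4 of any character except [zb], then 2 to 4 of any character except [o50] (captured); then optionally a character in [s-w] (captured); then optionally a non-whitespace character (captured).
Matches: at [0:9] → 's8-ajau7b'; at [21:29] → '.yytj6vv'.
`sub` substitutes '#' at each match site.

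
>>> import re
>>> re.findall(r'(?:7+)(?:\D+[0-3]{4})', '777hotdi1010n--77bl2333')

This matches one or more of a literal '7' (non-capturing group); then one or more of a non-digit, then exactly 4 of a character in [0-3] (non-capturing group).
Scanning left to right: at [0:12] → '777hotdi1010'; at [15:23] → '77bl2333'.
Since nothing is captured, `findall` lists the 2 matched substrings directly.

['777hotdi1010', '77bl2333']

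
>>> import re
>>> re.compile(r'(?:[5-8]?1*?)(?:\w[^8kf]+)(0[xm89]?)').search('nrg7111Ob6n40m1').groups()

('0m',)

This matches optionally a character in [5-8], then zero or more of a literal '1' (lazy) (non-capturing group); then a word character, then one or more of any character except [8kf] (non-capturing group); then a literal '0', then optionally one of [xm89] (captured).
`re.search` tries every starting position until one works.
The match spans [0:14] → 'nrg7111Ob6n40m'.
Captured: group 1 = '0m'.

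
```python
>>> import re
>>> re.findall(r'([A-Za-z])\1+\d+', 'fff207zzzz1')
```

['f', 'z']

The backreference `\1` re-matches whatever the first group consumed, character for character.
With a single group, `findall` returns only what that group captured — 2 items.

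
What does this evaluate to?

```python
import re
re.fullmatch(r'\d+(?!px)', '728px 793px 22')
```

`re.fullmatch` requires the pattern to consume the entire string.
Here the pattern can't cover the whole string, so the call returns None.

None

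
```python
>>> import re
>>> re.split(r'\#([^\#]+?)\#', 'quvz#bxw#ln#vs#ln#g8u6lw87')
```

The group in the pattern means `split` returns the separators' captures alongside the pieces.

['quvz', 'bxw', 'ln', 'vs', 'ln#g8u6lw87']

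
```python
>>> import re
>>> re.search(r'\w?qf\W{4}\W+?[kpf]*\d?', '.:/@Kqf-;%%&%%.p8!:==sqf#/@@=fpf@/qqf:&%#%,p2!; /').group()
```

'Kqf-;%%&'

This matches optionally a word character, then the literal 'qf', then exactly 4 of a non-word character; then one or more of a non-word character (lazy), then zero or more of one of [kpf]; then optionally a digit.
The match spans [4:12] → 'Kqf-;%%&'.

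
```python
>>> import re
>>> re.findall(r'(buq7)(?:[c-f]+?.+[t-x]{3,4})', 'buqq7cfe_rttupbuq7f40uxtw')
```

The pattern matches the literal 'buq', then the literal '7' (captured); then one or more of a character in [c-f] (lazy), then one or more of any character, then 3 to 4 of a character in [t-x] (non-capturing group).
Scanning left to right: at [14:25] match 'buq7f40uxtw', group 1 = 'buq7'.
One capturing group, so `findall` returns just the captured substring from the one match — 1 in all.

['buq7']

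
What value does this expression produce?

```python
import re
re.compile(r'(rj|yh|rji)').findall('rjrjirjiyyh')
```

['rj', 'rj', 'rj', 'yh']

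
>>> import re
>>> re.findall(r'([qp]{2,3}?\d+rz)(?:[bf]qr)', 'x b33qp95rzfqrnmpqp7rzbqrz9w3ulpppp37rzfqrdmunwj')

Pattern: 2 to 3 of one of [qp] (lazy), then one or more of a digit, then the literal 'rz' (captured); then one of [bf], then the literal 'qr' (non-capturing group).
Walking the string: at [5:14] match 'qp95rzfqr', group 1 = 'qp95rz'; at [16:25] match 'pqp7rzbqr', group 1 = 'pqp7rz'; at [32:42] match 'ppp37rzfqr', group 1 = 'ppp37rz'.
Because there's exactly one group, `findall` drops the full match and keeps group 1 from each hit.

['qp95rz', 'pqp7rz', 'ppp37rz']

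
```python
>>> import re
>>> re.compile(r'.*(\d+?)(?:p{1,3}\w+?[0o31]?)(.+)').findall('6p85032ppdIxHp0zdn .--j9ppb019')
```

A `+?`/`*?`/`{m,n}?` starts at its minimum and grows only as far as needed for what follows to match.
2 groups means the one result is a tuple of 2 captured strings — 1 here.

[('9', '19')]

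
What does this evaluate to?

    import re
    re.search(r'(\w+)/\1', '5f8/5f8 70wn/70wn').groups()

('5f8',)

The match spans [0:7] → '5f8/5f8'.
Captured: group 1 = '5f8'.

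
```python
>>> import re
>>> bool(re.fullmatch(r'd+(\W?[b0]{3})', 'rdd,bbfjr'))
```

The pattern matches one or more of a literal 'd'; then optionally a non-word character, then exactly 3 of one of [b0] (captured).
`re.fullmatch` is like wrapping the pattern in `^…$` (in single-line mode).
Here there's no way to consume every character, so the call returns None, and `bool(None)` is False.

False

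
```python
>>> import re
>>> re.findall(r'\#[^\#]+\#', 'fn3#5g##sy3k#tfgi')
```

['#5g#', '#sy3k#']

Since nothing is captured, `findall` lists the 2 matched substrings directly.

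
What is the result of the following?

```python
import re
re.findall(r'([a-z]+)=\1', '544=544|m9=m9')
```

[]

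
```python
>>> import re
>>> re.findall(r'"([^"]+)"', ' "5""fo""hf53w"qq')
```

['5', 'fo', 'hf53w']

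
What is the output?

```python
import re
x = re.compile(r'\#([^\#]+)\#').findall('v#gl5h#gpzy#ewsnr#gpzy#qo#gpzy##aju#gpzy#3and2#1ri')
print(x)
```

['gl5h', 'ewsnr', 'qo', 'aju', '3and2']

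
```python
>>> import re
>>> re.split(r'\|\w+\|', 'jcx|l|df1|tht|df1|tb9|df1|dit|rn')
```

['jcx', 'df1', 'df1', 'df1', 'rn']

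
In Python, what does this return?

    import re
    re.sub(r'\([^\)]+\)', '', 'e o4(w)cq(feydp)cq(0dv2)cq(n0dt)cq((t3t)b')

'e o4cqcqcqcqb'

Matches: at [4:7] → '(w)'; at [9:16] → '(feydp)'; at [18:24] → '(0dv2)'; at [26:32] → '(n0dt)'; at [34:40] → '((t3t)'.
Each match is replaced by ''.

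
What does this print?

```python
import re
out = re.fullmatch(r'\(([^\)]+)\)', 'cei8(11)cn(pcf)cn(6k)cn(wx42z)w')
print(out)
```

None

`re.fullmatch` requires the pattern to consume the entire string.
Here the pattern can't cover the whole string, so the call returns None.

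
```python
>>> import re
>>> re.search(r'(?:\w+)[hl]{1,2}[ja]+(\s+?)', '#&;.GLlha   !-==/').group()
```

With the lazy modifier that quantifier settles for the fewest repetitions that let the rest of the pattern succeed (the atoms after it are unaffected and can still be greedy).
The match spans [4:10] → 'GLlha '.

'GLlha '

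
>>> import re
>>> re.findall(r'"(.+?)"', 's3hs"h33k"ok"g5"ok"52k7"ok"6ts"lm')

['h33k', 'g5', '52k7', '6ts']

A non-greedy quantifier consumes as few characters as it can — just enough that the remainder of the pattern still matches from where it stops; whatever follows it matches normally.
Scanning left to right: at [4:10] match '"h33k"', group 1 = 'h33k'; at [12:16] match '"g5"', group 1 = 'g5'; at [18:24] match '"52k7"', group 1 = '52k7'; at [26:31] match '"6ts"', group 1 = '6ts'.
`findall` collects group 1 from each match (4 total).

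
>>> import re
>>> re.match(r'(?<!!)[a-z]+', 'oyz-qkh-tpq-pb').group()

'oyz'

`(?!…)`/`(?<!…)` only lets a position through if the neighbouring text does NOT match; no characters are consumed.
`match` is anchored at position 0; if the pattern doesn't fit there, it returns None.
The match spans [0:3] → 'oyz'.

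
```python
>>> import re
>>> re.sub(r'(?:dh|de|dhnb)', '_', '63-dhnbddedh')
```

Alternation tries branches left to right and keeps the first one that lets the overall match succeed at that position.
Matches: at [3:5] → 'dh'; at [8:10] → 'de'; at [10:12] → 'dh'.
Every occurrence is swapped for '_'.

'63-_nbd__'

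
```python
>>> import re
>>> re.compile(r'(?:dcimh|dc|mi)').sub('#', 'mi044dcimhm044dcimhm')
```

'#044#m044#m'

Branches in `(...|...)` are attempted left-to-right; the first branch that allows the whole pattern to succeed is taken.
Every occurrence is swapped for '#'.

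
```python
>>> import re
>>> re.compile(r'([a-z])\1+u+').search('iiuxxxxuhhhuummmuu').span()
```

(0, 3)

The backreference `\1` re-matches whatever the first group consumed, character for character.
Unlike `match`, `search` isn't anchored — it looks for the pattern anywhere in the string.
The match spans [0:3] → 'iiu'.
Captured: group 1 = 'i'.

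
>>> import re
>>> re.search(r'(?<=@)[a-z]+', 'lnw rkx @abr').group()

'abr'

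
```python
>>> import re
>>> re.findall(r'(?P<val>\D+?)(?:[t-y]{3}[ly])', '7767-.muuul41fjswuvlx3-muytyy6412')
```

['-.m', 'fjs', '-m']

Because the quantifier is non-greedy, it stops expanding at the earliest point where the rest of the pattern can succeed.
Because there's exactly one group, `findall` drops the full match and keeps group 1 from each hit.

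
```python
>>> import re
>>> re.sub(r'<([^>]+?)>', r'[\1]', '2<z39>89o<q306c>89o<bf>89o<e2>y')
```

'2[z39]89o[q306c]89o[bf]89o[e2]y'

Matches: at [1:6] → '<z39>'; at [9:16] → '<q306c>'; at [19:23] → '<bf>'; at [26:30] → '<e2>'.
The replacement refers to a captured group, so each match is rewritten using its own captured text.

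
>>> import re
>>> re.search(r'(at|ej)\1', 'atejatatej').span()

(4, 8)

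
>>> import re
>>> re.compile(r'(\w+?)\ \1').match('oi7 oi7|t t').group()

A backreference is literal: `\1` must see the identical characters the first group matched.
`re.match` only tries the pattern at the start of the string.
The match spans [0:7] → 'oi7 oi7'.
Captured: group 1 = 'oi7'.

'oi7 oi7'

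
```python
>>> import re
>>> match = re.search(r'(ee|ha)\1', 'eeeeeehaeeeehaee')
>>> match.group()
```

'eeee'

`\1` is not a pattern — it's the concrete string captured by group 1, re-applied verbatim.
`re.search` scans for the first position where the pattern succeeds.
The match spans [0:4] → 'eeee'.
Captured: group 1 = 'ee'.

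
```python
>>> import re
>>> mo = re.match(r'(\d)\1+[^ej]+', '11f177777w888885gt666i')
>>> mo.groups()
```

The match spans [0:22] → '11f177777w888885gt666i'.
Captured: group 1 = '1'.

('1',)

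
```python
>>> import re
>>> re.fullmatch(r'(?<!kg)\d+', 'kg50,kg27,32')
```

None

A negative assertion filters positions out without eating any characters.
For `fullmatch`, every character of the input must be accounted for by the pattern.
Here the string isn't matched end-to-end, so the call returns None.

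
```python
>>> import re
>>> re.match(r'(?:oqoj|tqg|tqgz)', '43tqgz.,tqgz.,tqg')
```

None

`re.match` won't scan ahead — the pattern has to work from the very first character.
Here the pattern fails at index 0, so the call returns None.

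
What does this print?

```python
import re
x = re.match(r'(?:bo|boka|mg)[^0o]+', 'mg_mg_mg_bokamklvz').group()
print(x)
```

mg_mg_mg_b

`match` is anchored at position 0; if the pattern doesn't fit there, it returns None.
The match spans [0:10] → 'mg_mg_mg_b'.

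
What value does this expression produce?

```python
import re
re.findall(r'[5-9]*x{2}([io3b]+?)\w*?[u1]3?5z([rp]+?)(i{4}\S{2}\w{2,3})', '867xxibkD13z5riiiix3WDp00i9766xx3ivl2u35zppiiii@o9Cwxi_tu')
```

Pattern: zero or more of a character in [5-9], then exactly 2 of the literal 'x'; then one or more of one of [io3b] (lazy) (captured); then zero or more of a word character (lazy), then one of [u1]; then optionally a literal '3', then the literal '5z'; then one or more of one of [rp] (lazy) (captured); then exactly 4 of the literal 'i', then exactly 2 of a non-whitespace character, then 2 to 3 of a word character (captured).
With the lazy modifier that quantifier settles for the fewest repetitions that let the rest of the pattern succeed (the atoms after it are unaffected and can still be greedy).
Matches: at [0:52] match '867xxibkD13z5riiiix3WDp00i9766xx3ivl2u35zppiiii@o9Cw', groups = ('i', 'pp', 'iiii@o9Cw').
With 3 capturing groups, `findall` returns a 3-tuple per match.

[('i', 'pp', 'iiii@o9Cw')]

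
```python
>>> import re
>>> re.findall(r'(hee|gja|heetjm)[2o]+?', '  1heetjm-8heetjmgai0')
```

[]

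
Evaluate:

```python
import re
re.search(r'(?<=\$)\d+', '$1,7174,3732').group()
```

The `(?=…)`/`(?<=…)` assertion just peeks at neighbouring text; it doesn't advance the match position.
`re.search` tries every starting position until one works.
The match spans [1:2] → '1'.

'1'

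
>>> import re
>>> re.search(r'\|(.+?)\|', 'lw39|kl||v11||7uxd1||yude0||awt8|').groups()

The `?` after the quantifier makes it lazy — it takes as little as possible before letting the rest of the pattern try.
`search` walks the string left to right and returns the first match it finds.
The match spans [4:8] → '|kl|'.
Captured: group 1 = 'kl'.

('kl',)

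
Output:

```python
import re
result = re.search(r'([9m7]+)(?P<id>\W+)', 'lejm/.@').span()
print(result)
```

This matches one or more of one of [9m7] (captured); then one or more of a non-word character (captured as 'id').
The match spans [3:7] → 'm/.@'.

(3, 7)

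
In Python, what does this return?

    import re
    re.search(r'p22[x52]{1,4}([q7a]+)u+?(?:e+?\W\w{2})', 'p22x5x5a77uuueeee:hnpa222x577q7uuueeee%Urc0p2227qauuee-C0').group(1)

Pattern: the literal 'p22', then 1 to 4 of one of [x52]; then one or more of one of [q7a] (captured); then one or more of a literal 'u' (lazy); then one or more of the literal 'e' (lazy), then a non-word character, then exactly 2 of a word character (non-capturing group).
Unlike `match`, `search` isn't anchored — it looks for the pattern anywhere in the string.
The match spans [0:20] → 'p22x5x5a77uuueeee:hn'.
Captured: group 1 = 'a77'.

'a77'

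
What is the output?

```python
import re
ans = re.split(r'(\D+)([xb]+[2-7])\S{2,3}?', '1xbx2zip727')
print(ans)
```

Pattern: one or more of a non-digit (captured); then one or more of one of [xb], then a character in [2-7] (captured); then 2 to 3 of a non-whitespace character (lazy).
Matches to split on: at [1:7] → 'xbx2zi'.
`re.split` interleaves the captured-group text with the surrounding fragments.

['1', 'xb', 'x2', 'p727']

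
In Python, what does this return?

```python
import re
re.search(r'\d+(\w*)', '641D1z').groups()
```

('D1z',)

The match spans [0:6] → '641D1z'.
Captured: group 1 = 'D1z'.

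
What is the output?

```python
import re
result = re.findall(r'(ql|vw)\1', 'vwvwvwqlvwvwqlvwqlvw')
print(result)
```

['vw', 'vw']

`\1` has to match the exact text group 1 already captured.
With a single group, `findall` returns only what that group captured — 2 items.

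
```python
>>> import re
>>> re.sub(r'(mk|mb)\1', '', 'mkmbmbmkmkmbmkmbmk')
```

'mkmbmkmbmk'

`\1` is not a pattern — it's the concrete string captured by group 1, re-applied verbatim.
Matches: at [2:6] → 'mbmb'; at [6:10] → 'mkmk'.
`sub` substitutes '' at each match site.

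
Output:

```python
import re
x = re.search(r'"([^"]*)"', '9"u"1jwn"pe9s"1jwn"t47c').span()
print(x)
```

The match spans [1:4] → '"u"'.

(1, 4)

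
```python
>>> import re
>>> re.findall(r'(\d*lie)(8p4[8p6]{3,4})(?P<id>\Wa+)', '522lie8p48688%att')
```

[('522lie', '8p48688', '%a')]

Pattern: zero or more of a digit, then the literal 'lie' (captured); then the literal '8p4', then 3 to 4 of one of [8p6] (captured); then a non-word character, then one or more of a literal 'a' (captured as 'id').
Walking the string: at [0:15] match '522lie8p48688%a', groups = ('522lie', '8p48688', '%a').
3 groups means the one result is a tuple of 3 captured strings — 1 here.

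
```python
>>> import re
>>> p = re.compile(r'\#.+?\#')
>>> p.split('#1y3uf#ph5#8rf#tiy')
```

['', 'ph5', 'tiy']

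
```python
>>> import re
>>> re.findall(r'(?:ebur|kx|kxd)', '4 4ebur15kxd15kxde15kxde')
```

`|` is ordered: at each position the engine commits to the first alternative that works.
Walking the string: at [3:7] → 'ebur'; at [9:11] → 'kx'; at [14:16] → 'kx'; at [20:22] → 'kx'.
`findall` yields the raw match text (4 of them) because the pattern has no groups.

['ebur', 'kx', 'kx', 'kx']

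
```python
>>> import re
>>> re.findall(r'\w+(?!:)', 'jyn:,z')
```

['jy', 'z']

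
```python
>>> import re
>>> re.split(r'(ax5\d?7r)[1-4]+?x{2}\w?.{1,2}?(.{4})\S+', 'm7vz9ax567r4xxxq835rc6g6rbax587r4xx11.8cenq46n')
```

Pattern: the literal 'ax5', then optionally a digit, then the literal '7r' (captured); then one or more of a character in [1-4] (lazy); then exactly 2 of the literal 'x', then optionally a word character, then 1 to 2 of any character (lazy); then exactly 4 of any character (captured); then one or more of a non-whitespace character.
A non-greedy quantifier consumes as few characters as it can — just enough that the remainder of the pattern still matches from where it stops; whatever follows it matches normally.
Matches to split on: at [5:46] → 'ax567r4xxxq835rc6g6rbax587r4xx11.8cenq46n'.
With a capturing group present, the delimiter's captured portion is kept in the result list.

['m7vz9', 'ax567r', '835r', '']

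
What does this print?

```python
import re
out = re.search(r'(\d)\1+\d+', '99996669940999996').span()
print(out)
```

(0, 17)

`\1` has to match the exact text group 1 already captured.
Unlike `match`, `search` isn't anchored — it looks for the pattern anywhere in the string.
The match spans [0:17] → '99996669940999996'.
Captured: group 1 = '9'.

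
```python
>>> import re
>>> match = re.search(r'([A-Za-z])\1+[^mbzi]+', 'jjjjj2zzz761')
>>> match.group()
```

`\1` is not a pattern — it's the concrete string captured by group 1, re-applied verbatim.
`re.search` scans for the first position where the pattern succeeds.
The match spans [0:6] → 'jjjjj2'.
Captured: group 1 = 'j'.

'jjjjj2'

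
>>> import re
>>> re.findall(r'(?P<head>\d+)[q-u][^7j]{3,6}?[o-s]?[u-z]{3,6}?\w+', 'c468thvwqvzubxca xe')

Pattern: one or more of a digit (captured as 'head'); then a character in [q-u], then 3 to 6 of any character except [7j] (lazy); then optionally a character in [o-s], then 3 to 6 of a character in [u-z] (lazy), then one or more of a word character.
One capturing group, so `findall` returns just the captured substring from the one match — 1 in all.

['468']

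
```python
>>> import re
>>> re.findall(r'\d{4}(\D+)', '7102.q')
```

This matches exactly 4 of a digit; then one or more of a non-digit (captured).
Walking the string: at [0:6] match '7102.q', group 1 = '.q'.
Because there's exactly one group, `findall` drops the full match and keeps group 1 from the one hit.

['.q']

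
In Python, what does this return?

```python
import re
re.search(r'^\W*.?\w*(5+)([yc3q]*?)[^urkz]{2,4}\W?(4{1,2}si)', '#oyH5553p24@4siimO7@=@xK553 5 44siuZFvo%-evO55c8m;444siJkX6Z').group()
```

The pattern matches anchored at the start of the string; then zero or more of a non-word character, then optionally any character, then zero or more of a word character; then one or more of a literal '5' (captured); then zero or more of one of [yc3q] (lazy) (captured); then 2 to 4 of any character except [urkz], then optionally a non-word character; then 1 to 2 of a literal '4', then the literal 'si' (captured).
`search` walks the string left to right and returns the first match it finds.
The match spans [0:15] → '#oyH5553p24@4si'.
Captured: group 1 = '5', group 2 = '', group 3 = '4si'.

'#oyH5553p24@4si'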